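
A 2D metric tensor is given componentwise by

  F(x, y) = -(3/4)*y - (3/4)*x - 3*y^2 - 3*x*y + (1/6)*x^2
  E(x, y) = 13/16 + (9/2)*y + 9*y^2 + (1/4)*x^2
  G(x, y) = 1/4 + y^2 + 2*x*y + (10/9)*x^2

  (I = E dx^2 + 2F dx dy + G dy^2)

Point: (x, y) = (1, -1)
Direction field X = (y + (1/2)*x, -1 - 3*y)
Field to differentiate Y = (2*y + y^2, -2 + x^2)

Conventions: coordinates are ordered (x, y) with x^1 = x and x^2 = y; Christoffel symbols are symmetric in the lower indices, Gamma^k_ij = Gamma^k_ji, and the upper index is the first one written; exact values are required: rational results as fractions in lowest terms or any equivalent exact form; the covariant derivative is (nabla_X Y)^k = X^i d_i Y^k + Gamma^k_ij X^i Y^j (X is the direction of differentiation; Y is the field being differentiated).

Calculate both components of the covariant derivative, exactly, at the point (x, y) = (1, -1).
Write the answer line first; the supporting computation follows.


Answer: (nabla_X Y)^x = 7292/10269, (nabla_X Y)^y = 38111/3423

E = 89/16, F = 1/6, G = 13/36 at the point
E_x = 1/2, E_y = -27/2, F_x = 31/12, F_y = 9/4, G_x = 2/9, G_y = 0
EG - F^2 = 1141/576;  g^inv = (576/1141) * [[13/36, -1/6], [-1/6, 89/16]]
first-kind symbols [ij,l] = (1/2)(d_i g_jl + d_j g_il - d_l g_ij): [xx,x] = E_x/2 = 1/4, [xx,y] = F_x - E_y/2 = 28/3, [xy,x] = E_y/2 = -27/4, [xy,y] = G_x/2 = 1/9, [yy,x] = F_y - G_x/2 = 77/36, [yy,y] = G_y/2 = 0
Gamma^x_ij = (G*[ij,x] - F*[ij,y])/(EG - F^2), Gamma^y_ij = (E*[ij,y] - F*[ij,x])/(EG - F^2)
Gamma_xxx = -844/1141, Gamma_xxy = -4244/3423, Gamma_xyy = 572/1467, Gamma_yxx = 29880/1141, Gamma_yxy = 1004/1141, Gamma_yyy = -88/489
X = (-1/2, 2), Y = (-1, -1) at the point


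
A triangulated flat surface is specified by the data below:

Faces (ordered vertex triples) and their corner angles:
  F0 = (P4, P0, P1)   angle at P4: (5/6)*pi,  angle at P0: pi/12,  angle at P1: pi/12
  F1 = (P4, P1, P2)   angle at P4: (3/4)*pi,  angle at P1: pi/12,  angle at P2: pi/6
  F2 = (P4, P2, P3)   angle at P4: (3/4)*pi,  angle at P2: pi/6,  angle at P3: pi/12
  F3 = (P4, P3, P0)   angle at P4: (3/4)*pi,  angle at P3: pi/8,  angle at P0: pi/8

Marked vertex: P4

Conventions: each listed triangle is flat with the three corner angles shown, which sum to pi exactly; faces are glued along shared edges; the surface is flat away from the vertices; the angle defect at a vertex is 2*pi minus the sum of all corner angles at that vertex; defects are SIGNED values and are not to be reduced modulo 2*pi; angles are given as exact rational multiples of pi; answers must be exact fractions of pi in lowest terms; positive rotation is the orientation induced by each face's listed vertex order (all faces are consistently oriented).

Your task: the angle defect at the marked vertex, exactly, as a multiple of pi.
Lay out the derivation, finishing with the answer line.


Sum of corner angles at P4: (37/12)*pi
defect = 2*pi - (37/12)*pi

Answer: defect(P4) = (-13/12)*pi


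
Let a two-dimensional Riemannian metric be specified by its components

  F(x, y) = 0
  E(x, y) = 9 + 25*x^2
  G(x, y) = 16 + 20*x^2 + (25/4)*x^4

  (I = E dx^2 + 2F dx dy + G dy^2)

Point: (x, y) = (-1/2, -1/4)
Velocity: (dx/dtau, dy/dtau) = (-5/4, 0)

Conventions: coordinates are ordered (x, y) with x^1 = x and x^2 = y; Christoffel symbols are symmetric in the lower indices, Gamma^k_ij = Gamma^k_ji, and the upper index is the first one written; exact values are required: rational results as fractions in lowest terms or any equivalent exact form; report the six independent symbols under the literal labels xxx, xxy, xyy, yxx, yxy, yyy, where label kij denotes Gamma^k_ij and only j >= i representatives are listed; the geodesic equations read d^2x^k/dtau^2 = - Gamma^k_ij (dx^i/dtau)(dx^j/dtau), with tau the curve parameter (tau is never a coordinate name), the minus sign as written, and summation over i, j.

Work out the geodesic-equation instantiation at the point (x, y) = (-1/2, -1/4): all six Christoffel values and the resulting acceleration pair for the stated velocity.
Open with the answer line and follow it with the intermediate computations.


Answer: Gamma_xxx = -50/61, Gamma_xxy = 0, Gamma_xyy = 185/244, Gamma_yxx = 0, Gamma_yxy = -20/37, Gamma_yyy = 0; accelerations (d^2x/dtau^2, d^2y/dtau^2) = (625/488, 0)

E = 61/4, F = 0, G = 1369/64 at the point
E_x = -25, E_y = 0, F_x = 0, F_y = 0, G_x = -185/8, G_y = 0
EG - F^2 = 83509/256;  g^inv = (256/83509) * [[1369/64, 0], [0, 61/4]]
first-kind symbols [ij,l] = (1/2)(d_i g_jl + d_j g_il - d_l g_ij): [xx,x] = E_x/2 = -25/2, [xx,y] = F_x - E_y/2 = 0, [xy,x] = E_y/2 = 0, [xy,y] = G_x/2 = -185/16, [yy,x] = F_y - G_x/2 = 185/16, [yy,y] = G_y/2 = 0
Gamma^x_ij = (G*[ij,x] - F*[ij,y])/(EG - F^2), Gamma^y_ij = (E*[ij,y] - F*[ij,x])/(EG - F^2)
Gamma_xxx = -50/61, Gamma_xxy = 0, Gamma_xyy = 185/244, Gamma_yxx = 0, Gamma_yxy = -20/37, Gamma_yyy = 0
d^2x/dtau^2 = -(Gamma_xxx*(-5/4)^2 + 2*Gamma_xxy*(-5/4)*(0) + Gamma_xyy*(0)^2) = 625/488
d^2y/dtau^2 = -(Gamma_yxx*(-5/4)^2 + 2*Gamma_yxy*(-5/4)*(0) + Gamma_yyy*(0)^2) = 0


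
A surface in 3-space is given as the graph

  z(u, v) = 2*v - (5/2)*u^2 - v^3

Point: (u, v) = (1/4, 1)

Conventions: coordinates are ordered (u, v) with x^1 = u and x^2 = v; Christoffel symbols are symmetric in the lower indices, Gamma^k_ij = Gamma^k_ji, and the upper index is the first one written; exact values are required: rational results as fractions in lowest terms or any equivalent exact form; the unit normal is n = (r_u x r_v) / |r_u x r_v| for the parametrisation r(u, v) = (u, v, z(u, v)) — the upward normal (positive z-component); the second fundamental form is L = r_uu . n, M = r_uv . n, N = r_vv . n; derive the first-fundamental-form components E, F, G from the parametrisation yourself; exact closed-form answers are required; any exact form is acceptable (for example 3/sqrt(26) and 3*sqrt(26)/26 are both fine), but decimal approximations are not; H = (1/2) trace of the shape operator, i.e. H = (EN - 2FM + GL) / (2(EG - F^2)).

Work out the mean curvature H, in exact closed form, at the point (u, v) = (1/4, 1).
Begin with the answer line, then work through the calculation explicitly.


Answer: H = -812*sqrt(57)/3249

z_u = -5/4, z_v = -1, z_uu = -5, z_uv = 0, z_vv = -6
E = 41/16, F = 5/4, G = 2; answer radicand W^2 = 57/16
unnormalised second-form numerators: l = -5, m = 0, n = -6; L = l/sqrt(57/16), and similarly M = m/sqrt(W^2), N = n/sqrt(W^2)
H = (E*n - 2*F*m + G*l) / (2*(EG - F^2)*sqrt(W^2)); E*n - 2*F*m + G*l = -203/8, EG - F^2 = 57/16, so H = (-203/57)/sqrt(57/16)


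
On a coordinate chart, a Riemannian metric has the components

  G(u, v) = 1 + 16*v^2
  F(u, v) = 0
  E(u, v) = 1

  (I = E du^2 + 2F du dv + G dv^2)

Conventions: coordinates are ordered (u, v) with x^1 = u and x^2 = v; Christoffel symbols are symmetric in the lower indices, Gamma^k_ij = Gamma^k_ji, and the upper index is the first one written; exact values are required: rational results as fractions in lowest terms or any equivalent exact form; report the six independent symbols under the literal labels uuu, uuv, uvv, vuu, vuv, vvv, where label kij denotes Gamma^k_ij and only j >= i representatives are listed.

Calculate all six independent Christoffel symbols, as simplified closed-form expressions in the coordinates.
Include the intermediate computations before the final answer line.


E = 1; F = 0; G = 1 + 16*v^2
Gamma^k_ij = (1/2) g^{kl} (d_i g_jl + d_j g_il - d_l g_ij), with g^inv = (1/(EG-F^2)) [[G, -F], [-F, E]]
first partials: E_u = 0, E_v = 0, F_u = 0, F_v = 0, G_u = 0, G_v = 32*v
D = EG - F^2 = 1 + 16*v^2
expanded: Gamma^u_uu = (G E_u - 2F F_u + F E_v)/(2D), Gamma^u_uv = (G E_v - F G_u)/(2D), Gamma^u_vv = (2G F_v - G G_u - F G_v)/(2D), Gamma^v_uu = (2E F_u - E E_v - F E_u)/(2D), Gamma^v_uv = (E G_u - F E_v)/(2D), Gamma^v_vv = (E G_v - 2F F_v + F G_u)/(2D); substitute and cancel common factors

Answer: Gamma_uuu = 0, Gamma_uuv = 0, Gamma_uvv = 0, Gamma_vuu = 0, Gamma_vuv = 0, Gamma_vvv = 16*v/(16*v^2 + 1)


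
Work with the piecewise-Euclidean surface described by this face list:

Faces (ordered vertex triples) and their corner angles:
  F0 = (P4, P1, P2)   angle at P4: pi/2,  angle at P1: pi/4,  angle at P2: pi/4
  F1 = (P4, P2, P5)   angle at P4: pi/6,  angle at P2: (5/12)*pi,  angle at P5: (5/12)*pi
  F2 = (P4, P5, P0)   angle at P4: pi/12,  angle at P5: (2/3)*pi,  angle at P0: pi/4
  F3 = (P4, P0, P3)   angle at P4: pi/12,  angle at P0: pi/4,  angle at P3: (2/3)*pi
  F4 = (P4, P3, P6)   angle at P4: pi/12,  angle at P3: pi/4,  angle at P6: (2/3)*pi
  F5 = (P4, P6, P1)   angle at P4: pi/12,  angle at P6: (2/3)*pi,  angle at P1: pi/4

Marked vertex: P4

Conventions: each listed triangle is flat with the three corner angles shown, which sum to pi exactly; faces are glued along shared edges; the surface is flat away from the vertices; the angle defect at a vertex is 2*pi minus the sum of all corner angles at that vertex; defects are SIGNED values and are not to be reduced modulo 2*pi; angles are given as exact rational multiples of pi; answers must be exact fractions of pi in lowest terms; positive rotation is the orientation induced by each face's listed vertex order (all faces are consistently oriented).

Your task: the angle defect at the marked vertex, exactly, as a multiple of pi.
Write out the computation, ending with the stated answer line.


Sum of corner angles at P4: pi
defect = 2*pi - pi

Answer: defect(P4) = pi


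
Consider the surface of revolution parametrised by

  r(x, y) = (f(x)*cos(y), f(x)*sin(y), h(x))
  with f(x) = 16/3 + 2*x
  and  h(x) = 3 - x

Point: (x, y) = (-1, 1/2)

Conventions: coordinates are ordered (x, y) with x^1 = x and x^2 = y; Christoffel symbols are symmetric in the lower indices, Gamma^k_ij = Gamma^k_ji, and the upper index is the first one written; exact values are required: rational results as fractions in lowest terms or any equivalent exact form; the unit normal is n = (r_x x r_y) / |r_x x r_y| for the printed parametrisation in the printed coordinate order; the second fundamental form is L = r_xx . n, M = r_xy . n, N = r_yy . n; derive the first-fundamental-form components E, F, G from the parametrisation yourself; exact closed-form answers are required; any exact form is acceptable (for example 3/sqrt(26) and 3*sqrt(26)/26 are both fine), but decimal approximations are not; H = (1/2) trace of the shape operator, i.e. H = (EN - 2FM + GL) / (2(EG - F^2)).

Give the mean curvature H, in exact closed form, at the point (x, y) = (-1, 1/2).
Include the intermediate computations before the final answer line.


f = 10/3, f' = 2, f'' = 0, h' = -1, h'' = 0
E = 5, F = 0, G = 100/9; answer radicand W^2 = 5
unnormalised second-form numerators: l = 0, m = 0, n = -10/3; L = l/sqrt(5), and similarly M = m/sqrt(W^2), N = n/sqrt(W^2)
H = (E*n - 2*F*m + G*l) / (2*(EG - F^2)*sqrt(W^2)); E*n - 2*F*m + G*l = -50/3, EG - F^2 = 500/9, so H = (-3/20)/sqrt(5)

Answer: H = -3*sqrt(5)/100


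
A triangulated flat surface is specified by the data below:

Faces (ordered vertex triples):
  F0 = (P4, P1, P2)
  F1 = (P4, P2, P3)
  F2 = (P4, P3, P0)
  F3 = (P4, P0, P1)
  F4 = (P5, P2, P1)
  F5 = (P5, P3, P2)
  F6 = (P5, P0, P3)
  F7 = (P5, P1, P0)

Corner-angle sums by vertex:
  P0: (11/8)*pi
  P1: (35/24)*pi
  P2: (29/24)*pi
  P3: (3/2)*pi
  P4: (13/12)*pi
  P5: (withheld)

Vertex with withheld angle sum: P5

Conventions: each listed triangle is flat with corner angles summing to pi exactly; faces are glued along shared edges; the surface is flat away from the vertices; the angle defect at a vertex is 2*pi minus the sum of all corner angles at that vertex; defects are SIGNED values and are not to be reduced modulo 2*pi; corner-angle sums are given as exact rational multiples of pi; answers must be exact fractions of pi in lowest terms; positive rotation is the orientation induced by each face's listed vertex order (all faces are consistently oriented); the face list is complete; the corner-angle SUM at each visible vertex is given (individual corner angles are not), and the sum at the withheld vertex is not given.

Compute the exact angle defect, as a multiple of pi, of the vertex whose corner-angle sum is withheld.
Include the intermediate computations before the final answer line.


V = 6, E = 12, F = 8; chi = V - E + F = 2
Gauss-Bonnet: total defect = 2*pi*chi = 4*pi; visible defects sum to (27/8)*pi

Answer: defect(P5) = (5/8)*pi


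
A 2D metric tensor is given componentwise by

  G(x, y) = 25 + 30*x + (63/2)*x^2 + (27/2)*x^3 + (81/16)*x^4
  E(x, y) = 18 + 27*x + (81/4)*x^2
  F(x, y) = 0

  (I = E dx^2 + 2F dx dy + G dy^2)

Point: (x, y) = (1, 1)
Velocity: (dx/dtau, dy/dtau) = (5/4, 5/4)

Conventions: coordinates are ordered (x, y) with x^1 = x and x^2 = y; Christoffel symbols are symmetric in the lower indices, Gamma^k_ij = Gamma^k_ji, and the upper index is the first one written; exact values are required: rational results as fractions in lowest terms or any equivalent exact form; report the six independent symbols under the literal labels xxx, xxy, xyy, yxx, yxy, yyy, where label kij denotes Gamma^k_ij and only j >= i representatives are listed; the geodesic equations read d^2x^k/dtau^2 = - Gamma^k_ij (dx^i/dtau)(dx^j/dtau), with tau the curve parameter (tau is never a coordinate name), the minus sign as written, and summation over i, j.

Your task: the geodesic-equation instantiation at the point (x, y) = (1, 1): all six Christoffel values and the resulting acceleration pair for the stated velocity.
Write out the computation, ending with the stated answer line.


E = 261/4, F = 0, G = 1681/16 at the point
E_x = 135/2, E_y = 0, F_x = 0, F_y = 0, G_x = 615/4, G_y = 0
EG - F^2 = 438741/64;  g^inv = (64/438741) * [[1681/16, 0], [0, 261/4]]
first-kind symbols [ij,l] = (1/2)(d_i g_jl + d_j g_il - d_l g_ij): [xx,x] = E_x/2 = 135/4, [xx,y] = F_x - E_y/2 = 0, [xy,x] = E_y/2 = 0, [xy,y] = G_x/2 = 615/8, [yy,x] = F_y - G_x/2 = -615/8, [yy,y] = G_y/2 = 0
Gamma^x_ij = (G*[ij,x] - F*[ij,y])/(EG - F^2), Gamma^y_ij = (E*[ij,y] - F*[ij,x])/(EG - F^2)
Gamma_xxx = 15/29, Gamma_xxy = 0, Gamma_xyy = -205/174, Gamma_yxx = 0, Gamma_yxy = 30/41, Gamma_yyy = 0
d^2x/dtau^2 = -(Gamma_xxx*(5/4)^2 + 2*Gamma_xxy*(5/4)*(5/4) + Gamma_xyy*(5/4)^2) = 2875/2784
d^2y/dtau^2 = -(Gamma_yxx*(5/4)^2 + 2*Gamma_yxy*(5/4)*(5/4) + Gamma_yyy*(5/4)^2) = -375/164

Answer: Gamma_xxx = 15/29, Gamma_xxy = 0, Gamma_xyy = -205/174, Gamma_yxx = 0, Gamma_yxy = 30/41, Gamma_yyy = 0; accelerations (d^2x/dtau^2, d^2y/dtau^2) = (2875/2784, -375/164)


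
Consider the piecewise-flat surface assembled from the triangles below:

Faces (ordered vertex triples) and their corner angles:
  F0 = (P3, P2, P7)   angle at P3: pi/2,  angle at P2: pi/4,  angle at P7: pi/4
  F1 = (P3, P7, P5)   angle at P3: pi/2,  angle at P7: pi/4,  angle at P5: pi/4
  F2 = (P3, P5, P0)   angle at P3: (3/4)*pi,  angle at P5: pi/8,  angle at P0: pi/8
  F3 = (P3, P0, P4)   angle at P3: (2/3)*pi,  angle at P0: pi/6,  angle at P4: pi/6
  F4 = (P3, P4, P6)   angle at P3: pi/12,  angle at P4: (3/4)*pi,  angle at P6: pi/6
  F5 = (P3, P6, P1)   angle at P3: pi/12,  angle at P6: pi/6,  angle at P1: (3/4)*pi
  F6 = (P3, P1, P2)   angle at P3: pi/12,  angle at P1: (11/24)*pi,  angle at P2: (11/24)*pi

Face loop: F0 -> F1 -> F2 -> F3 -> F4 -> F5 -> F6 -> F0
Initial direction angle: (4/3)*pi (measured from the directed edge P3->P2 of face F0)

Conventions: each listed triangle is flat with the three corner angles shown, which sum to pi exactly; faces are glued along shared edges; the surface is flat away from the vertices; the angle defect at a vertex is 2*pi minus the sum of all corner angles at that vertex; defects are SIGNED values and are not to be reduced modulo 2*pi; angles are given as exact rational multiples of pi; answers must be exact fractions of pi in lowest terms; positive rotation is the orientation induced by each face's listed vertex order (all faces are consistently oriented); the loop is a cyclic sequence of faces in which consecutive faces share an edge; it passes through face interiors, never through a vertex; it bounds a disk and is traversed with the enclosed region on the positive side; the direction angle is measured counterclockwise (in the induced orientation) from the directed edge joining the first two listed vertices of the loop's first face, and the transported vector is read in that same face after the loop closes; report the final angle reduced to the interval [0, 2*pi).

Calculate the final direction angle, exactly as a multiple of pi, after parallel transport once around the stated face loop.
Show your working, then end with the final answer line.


enclosed vertex P3: corner angles sum to (8/3)*pi, defect = 2*pi - (8/3)*pi = (-2/3)*pi
summing the enclosed defects onto the initial angle, mod 2*pi in the induced orientation:
final angle = (4/3)*pi - (2/3)*pi = (2/3)*pi (mod 2*pi)

Answer: final direction angle = (2/3)*pi


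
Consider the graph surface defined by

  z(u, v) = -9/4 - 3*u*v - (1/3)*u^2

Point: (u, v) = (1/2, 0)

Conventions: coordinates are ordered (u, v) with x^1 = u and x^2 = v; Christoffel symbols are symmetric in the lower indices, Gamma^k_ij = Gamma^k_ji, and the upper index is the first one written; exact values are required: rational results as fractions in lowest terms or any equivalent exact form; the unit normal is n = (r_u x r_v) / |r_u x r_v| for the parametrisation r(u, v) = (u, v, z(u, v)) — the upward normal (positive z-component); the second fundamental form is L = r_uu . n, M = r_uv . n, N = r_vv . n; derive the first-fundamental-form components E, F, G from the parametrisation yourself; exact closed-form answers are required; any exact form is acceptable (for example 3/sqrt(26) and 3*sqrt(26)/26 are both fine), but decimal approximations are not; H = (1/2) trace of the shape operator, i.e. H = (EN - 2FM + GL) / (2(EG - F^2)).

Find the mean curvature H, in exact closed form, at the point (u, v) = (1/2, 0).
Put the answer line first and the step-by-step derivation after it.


Answer: H = 90/1331

z_u = -1/3, z_v = -3/2, z_uu = -2/3, z_uv = -3, z_vv = 0
E = 10/9, F = 1/2, G = 13/4; answer radicand W^2 = 121/36
unnormalised second-form numerators: l = -2/3, m = -3, n = 0; L = l/sqrt(121/36), and similarly M = m/sqrt(W^2), N = n/sqrt(W^2)
H = (E*n - 2*F*m + G*l) / (2*(EG - F^2)*sqrt(W^2)); E*n - 2*F*m + G*l = 5/6, EG - F^2 = 121/36, so H = (15/121)/sqrt(121/36)


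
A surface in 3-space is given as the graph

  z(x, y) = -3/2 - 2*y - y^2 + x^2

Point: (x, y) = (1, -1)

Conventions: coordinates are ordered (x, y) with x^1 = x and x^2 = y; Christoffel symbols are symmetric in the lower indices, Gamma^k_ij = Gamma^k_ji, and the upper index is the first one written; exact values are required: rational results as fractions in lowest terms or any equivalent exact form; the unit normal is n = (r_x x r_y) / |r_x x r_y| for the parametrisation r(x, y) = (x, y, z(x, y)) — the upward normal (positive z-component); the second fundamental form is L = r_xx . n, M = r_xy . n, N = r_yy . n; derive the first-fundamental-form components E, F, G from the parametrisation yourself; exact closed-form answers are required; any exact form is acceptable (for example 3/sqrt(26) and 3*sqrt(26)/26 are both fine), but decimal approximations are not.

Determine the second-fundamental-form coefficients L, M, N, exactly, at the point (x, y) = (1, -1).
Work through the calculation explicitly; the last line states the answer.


z_x = 2, z_y = 0, z_xx = 2, z_xy = 0, z_yy = -2
E = 5, F = 0, G = 1; answer radicand W^2 = 5
unnormalised second-form numerators: l = 2, m = 0, n = -2; L = l/sqrt(5), and similarly M = m/sqrt(W^2), N = n/sqrt(W^2)

Answer: L = 2*sqrt(5)/5, M = 0, N = -2*sqrt(5)/5


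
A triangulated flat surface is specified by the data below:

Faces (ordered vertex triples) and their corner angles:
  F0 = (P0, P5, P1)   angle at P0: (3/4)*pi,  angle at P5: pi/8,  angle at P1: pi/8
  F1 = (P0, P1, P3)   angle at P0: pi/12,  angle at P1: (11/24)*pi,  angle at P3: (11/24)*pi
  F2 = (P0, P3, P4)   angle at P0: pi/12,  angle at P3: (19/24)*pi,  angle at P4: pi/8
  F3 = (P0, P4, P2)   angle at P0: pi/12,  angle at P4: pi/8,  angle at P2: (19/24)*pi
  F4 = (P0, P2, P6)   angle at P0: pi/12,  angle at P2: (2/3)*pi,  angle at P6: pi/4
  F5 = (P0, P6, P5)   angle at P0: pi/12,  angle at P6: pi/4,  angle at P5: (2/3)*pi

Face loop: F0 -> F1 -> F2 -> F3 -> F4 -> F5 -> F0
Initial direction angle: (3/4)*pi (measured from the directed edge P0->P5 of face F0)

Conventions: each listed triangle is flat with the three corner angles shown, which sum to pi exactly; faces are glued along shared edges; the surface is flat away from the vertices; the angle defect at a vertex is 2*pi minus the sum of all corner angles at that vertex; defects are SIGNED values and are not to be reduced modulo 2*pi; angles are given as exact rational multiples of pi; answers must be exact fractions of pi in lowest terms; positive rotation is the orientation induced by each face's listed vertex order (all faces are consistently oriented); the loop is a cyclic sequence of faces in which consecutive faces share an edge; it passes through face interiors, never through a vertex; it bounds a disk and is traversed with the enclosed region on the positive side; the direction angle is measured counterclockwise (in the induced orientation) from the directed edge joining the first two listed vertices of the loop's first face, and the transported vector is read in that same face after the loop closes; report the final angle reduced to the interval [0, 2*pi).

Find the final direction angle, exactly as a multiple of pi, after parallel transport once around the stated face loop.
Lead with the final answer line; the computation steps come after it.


Answer: final direction angle = (19/12)*pi

enclosed vertex P0: corner angles sum to (7/6)*pi, defect = 2*pi - (7/6)*pi = (5/6)*pi
by Gauss-Bonnet the loop rotates the vector by the enclosed defect sum (positive orientation, mod 2*pi)
final angle = (3/4)*pi + (5/6)*pi = (19/12)*pi (mod 2*pi)


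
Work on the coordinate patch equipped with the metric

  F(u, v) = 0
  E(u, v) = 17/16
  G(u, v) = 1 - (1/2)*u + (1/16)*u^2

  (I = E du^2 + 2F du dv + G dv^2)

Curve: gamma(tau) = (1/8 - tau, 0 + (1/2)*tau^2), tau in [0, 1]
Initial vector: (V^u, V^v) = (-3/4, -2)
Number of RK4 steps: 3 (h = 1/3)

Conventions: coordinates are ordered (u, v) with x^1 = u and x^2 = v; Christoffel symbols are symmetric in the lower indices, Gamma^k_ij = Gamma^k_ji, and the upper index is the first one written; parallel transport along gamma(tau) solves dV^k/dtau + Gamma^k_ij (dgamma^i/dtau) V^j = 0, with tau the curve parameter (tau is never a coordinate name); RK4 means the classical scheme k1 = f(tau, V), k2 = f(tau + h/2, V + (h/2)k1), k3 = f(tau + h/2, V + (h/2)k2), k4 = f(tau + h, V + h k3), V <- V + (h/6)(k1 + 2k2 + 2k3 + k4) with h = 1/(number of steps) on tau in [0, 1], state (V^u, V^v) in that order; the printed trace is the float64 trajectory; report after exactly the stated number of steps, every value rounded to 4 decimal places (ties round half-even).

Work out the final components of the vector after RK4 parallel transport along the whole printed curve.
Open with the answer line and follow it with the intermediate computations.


Answer: V^u = -0.5171, V^v = -1.6548

gamma'(tau) = (-1, tau); f(tau, V)^k = -Gamma^k_ij(gamma(tau)) gamma'^i(tau) V^j; h = 1/3; intermediate values shown to 6 dp
curve data and Christoffel symbols at the stage parameters:
  tau = 0.000000: gamma = (0.125000, 0.000000), gamma' = (-1.000000, 0.000000); Gamma_uuu = 0.000000, Gamma_uuv = 0.000000, Gamma_uvv = 0.227941, Gamma_vuu = 0.000000, Gamma_vuv = -0.258065, Gamma_vvv = 0.000000
  tau = 0.166667: gamma = (-0.041667, 0.013889), gamma' = (-1.000000, 0.166667); Gamma_uuu = 0.000000, Gamma_uuv = 0.000000, Gamma_uvv = 0.237745, Gamma_vuu = 0.000000, Gamma_vuv = -0.247423, Gamma_vvv = 0.000000
  tau = 0.333333: gamma = (-0.208333, 0.055556), gamma' = (-1.000000, 0.333333); Gamma_uuu = 0.000000, Gamma_uuv = 0.000000, Gamma_uvv = 0.247549, Gamma_vuu = 0.000000, Gamma_vuv = -0.237624, Gamma_vvv = 0.000000
  tau = 0.500000: gamma = (-0.375000, 0.125000), gamma' = (-1.000000, 0.500000); Gamma_uuu = 0.000000, Gamma_uuv = 0.000000, Gamma_uvv = 0.257353, Gamma_vuu = 0.000000, Gamma_vuv = -0.228571, Gamma_vvv = 0.000000
  tau = 0.666667: gamma = (-0.541667, 0.222222), gamma' = (-1.000000, 0.666667); Gamma_uuu = 0.000000, Gamma_uuv = 0.000000, Gamma_uvv = 0.267157, Gamma_vuu = 0.000000, Gamma_vuv = -0.220183, Gamma_vvv = 0.000000
  tau = 0.833333: gamma = (-0.708333, 0.347222), gamma' = (-1.000000, 0.833333); Gamma_uuu = 0.000000, Gamma_uuv = 0.000000, Gamma_uvv = 0.276961, Gamma_vuu = 0.000000, Gamma_vuv = -0.212389, Gamma_vvv = 0.000000
  tau = 1.000000: gamma = (-0.875000, 0.500000), gamma' = (-1.000000, 1.000000); Gamma_uuu = 0.000000, Gamma_uuv = 0.000000, Gamma_uvv = 0.286765, Gamma_vuu = 0.000000, Gamma_vuv = -0.205128, Gamma_vvv = 0.000000
step 0: V^u = -0.7500, V^v = -2.0000
step 1: k1 = (0.000000, 0.516129), k2 = (0.075840, 0.442634), k3 = (0.076325, 0.446186), k4 = (0.152760, 0.382515); V <- V + (h/6)(k1 + 2k2 + 2k3 + k4): V^u = -0.7246, V^v = -1.8513
step 2: k1 = (0.152764, 0.382523), k2 = (0.230017, 0.328684), k3 = (0.231172, 0.332206), k4 = (0.310006, 0.288194); V <- V + (h/6)(k1 + 2k2 + 2k3 + k4): V^u = -0.6477, V^v = -1.7406
step 3: k1 = (0.310013, 0.288188), k2 = (0.390651, 0.254005), k3 = (0.391966, 0.257593), k4 = (0.474526, 0.233387); V <- V + (h/6)(k1 + 2k2 + 2k3 + k4): V^u = -0.5171, V^v = -1.6548


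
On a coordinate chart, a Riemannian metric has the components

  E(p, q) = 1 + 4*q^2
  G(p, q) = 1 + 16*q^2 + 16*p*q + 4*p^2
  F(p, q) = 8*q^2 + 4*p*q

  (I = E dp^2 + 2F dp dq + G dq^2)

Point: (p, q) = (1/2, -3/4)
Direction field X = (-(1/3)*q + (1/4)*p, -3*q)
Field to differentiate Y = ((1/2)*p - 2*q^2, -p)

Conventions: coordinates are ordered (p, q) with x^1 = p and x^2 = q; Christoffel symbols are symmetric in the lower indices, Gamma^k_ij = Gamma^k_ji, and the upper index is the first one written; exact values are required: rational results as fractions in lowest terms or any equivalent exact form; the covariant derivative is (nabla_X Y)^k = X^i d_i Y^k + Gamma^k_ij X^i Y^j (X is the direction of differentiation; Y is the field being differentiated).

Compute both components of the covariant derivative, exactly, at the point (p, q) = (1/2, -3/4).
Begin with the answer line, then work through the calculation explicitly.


Answer: (nabla_X Y)^p = 4065/464, (nabla_X Y)^q = 477/232

E = 13/4, F = 3, G = 5 at the point
E_p = 0, E_q = -6, F_p = -3, F_q = -10, G_p = -8, G_q = -16
EG - F^2 = 29/4;  g^inv = (4/29) * [[5, -3], [-3, 13/4]]
first-kind symbols [ij,l] = (1/2)(d_i g_jl + d_j g_il - d_l g_ij): [pp,p] = E_p/2 = 0, [pp,q] = F_p - E_q/2 = 0, [pq,p] = E_q/2 = -3, [pq,q] = G_p/2 = -4, [qq,p] = F_q - G_p/2 = -6, [qq,q] = G_q/2 = -8
Gamma^p_ij = (G*[ij,p] - F*[ij,q])/(EG - F^2), Gamma^q_ij = (E*[ij,q] - F*[ij,p])/(EG - F^2)
Gamma_ppp = 0, Gamma_ppq = -12/29, Gamma_pqq = -24/29, Gamma_qpp = 0, Gamma_qpq = -16/29, Gamma_qqq = -32/29
X = (3/8, 9/4), Y = (-7/8, -1/2) at the point


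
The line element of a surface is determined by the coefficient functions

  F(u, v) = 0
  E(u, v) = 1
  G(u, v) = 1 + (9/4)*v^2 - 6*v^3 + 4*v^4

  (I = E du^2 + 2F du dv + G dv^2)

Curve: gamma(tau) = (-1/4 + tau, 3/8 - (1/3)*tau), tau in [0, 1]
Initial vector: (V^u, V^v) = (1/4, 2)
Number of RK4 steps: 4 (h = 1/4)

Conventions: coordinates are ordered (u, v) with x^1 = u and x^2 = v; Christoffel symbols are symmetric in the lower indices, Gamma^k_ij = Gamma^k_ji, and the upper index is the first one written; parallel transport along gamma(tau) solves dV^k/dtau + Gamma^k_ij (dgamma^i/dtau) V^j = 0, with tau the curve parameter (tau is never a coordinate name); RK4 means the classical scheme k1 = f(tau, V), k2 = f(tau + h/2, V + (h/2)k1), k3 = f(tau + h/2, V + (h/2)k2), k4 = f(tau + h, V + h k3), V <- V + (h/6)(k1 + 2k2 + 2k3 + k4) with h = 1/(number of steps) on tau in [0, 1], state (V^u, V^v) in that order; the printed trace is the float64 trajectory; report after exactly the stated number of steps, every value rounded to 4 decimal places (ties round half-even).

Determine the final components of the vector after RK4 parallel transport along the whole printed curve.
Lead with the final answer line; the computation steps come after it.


Answer: V^u = 0.2500, V^v = 2.0740

gamma'(tau) = (1, -1/3); f(tau, V)^k = -Gamma^k_ij(gamma(tau)) gamma'^i(tau) V^j; h = 1/4; intermediate values shown to 6 dp
curve data and Christoffel symbols at the stage parameters:
  tau = 0.000000: gamma = (-0.250000, 0.375000), gamma' = (1.000000, -0.333333); Gamma_uuu = 0.000000, Gamma_uuv = 0.000000, Gamma_uvv = 0.000000, Gamma_vuu = 0.000000, Gamma_vuv = 0.000000, Gamma_vvv = 0.000000
  tau = 0.125000: gamma = (-0.125000, 0.333333), gamma' = (1.000000, -0.333333); Gamma_uuu = 0.000000, Gamma_uuv = 0.000000, Gamma_uvv = 0.000000, Gamma_vuu = 0.000000, Gamma_vuv = 0.000000, Gamma_vvv = 0.042980
  tau = 0.250000: gamma = (0.000000, 0.291667), gamma' = (1.000000, -0.333333); Gamma_uuu = 0.000000, Gamma_uuv = 0.000000, Gamma_uvv = 0.000000, Gamma_vuu = 0.000000, Gamma_vuv = 0.000000, Gamma_vvv = 0.083175
  tau = 0.375000: gamma = (0.125000, 0.250000), gamma' = (1.000000, -0.333333); Gamma_uuu = 0.000000, Gamma_uuv = 0.000000, Gamma_uvv = 0.000000, Gamma_vuu = 0.000000, Gamma_vuv = 0.000000, Gamma_vvv = 0.117647
  tau = 0.500000: gamma = (0.250000, 0.208333), gamma' = (1.000000, -0.333333); Gamma_uuu = 0.000000, Gamma_uuv = 0.000000, Gamma_uvv = 0.000000, Gamma_vuu = 0.000000, Gamma_vuv = 0.000000, Gamma_vvv = 0.143170
  tau = 0.625000: gamma = (0.375000, 0.166667), gamma' = (1.000000, -0.333333); Gamma_uuu = 0.000000, Gamma_uuv = 0.000000, Gamma_uvv = 0.000000, Gamma_vuu = 0.000000, Gamma_vuv = 0.000000, Gamma_vvv = 0.156134
  tau = 0.750000: gamma = (0.500000, 0.125000), gamma' = (1.000000, -0.333333); Gamma_uuu = 0.000000, Gamma_uuv = 0.000000, Gamma_uvv = 0.000000, Gamma_vuu = 0.000000, Gamma_vuv = 0.000000, Gamma_vvv = 0.152526
  tau = 0.875000: gamma = (0.625000, 0.083333), gamma' = (1.000000, -0.333333); Gamma_uuu = 0.000000, Gamma_uuv = 0.000000, Gamma_uvv = 0.000000, Gamma_vuu = 0.000000, Gamma_vuv = 0.000000, Gamma_vvv = 0.128049
  tau = 1.000000: gamma = (0.750000, 0.041667), gamma' = (1.000000, -0.333333); Gamma_uuu = 0.000000, Gamma_uuv = 0.000000, Gamma_uvv = 0.000000, Gamma_vuu = 0.000000, Gamma_vuv = 0.000000, Gamma_vvv = 0.078430
step 0: V^u = 0.2500, V^v = 2.0000
step 1: k1 = (0.000000, 0.000000), k2 = (0.000000, 0.028653), k3 = (0.000000, 0.028705), k4 = (0.000000, 0.055649); V <- V + (h/6)(k1 + 2k2 + 2k3 + k4): V^u = 0.2500, V^v = 2.0071
step 2: k1 = (0.000000, 0.055647), k2 = (0.000000, 0.078983), k3 = (0.000000, 0.079097), k4 = (0.000000, 0.096729); V <- V + (h/6)(k1 + 2k2 + 2k3 + k4): V^u = 0.2500, V^v = 2.0266
step 3: k1 = (0.000000, 0.096717), k2 = (0.000000, 0.106104), k3 = (0.000000, 0.106165), k4 = (0.000000, 0.104387); V <- V + (h/6)(k1 + 2k2 + 2k3 + k4): V^u = 0.2500, V^v = 2.0527
step 4: k1 = (0.000000, 0.104363), k2 = (0.000000, 0.088172), k3 = (0.000000, 0.088085), k4 = (0.000000, 0.054240); V <- V + (h/6)(k1 + 2k2 + 2k3 + k4): V^u = 0.2500, V^v = 2.0740


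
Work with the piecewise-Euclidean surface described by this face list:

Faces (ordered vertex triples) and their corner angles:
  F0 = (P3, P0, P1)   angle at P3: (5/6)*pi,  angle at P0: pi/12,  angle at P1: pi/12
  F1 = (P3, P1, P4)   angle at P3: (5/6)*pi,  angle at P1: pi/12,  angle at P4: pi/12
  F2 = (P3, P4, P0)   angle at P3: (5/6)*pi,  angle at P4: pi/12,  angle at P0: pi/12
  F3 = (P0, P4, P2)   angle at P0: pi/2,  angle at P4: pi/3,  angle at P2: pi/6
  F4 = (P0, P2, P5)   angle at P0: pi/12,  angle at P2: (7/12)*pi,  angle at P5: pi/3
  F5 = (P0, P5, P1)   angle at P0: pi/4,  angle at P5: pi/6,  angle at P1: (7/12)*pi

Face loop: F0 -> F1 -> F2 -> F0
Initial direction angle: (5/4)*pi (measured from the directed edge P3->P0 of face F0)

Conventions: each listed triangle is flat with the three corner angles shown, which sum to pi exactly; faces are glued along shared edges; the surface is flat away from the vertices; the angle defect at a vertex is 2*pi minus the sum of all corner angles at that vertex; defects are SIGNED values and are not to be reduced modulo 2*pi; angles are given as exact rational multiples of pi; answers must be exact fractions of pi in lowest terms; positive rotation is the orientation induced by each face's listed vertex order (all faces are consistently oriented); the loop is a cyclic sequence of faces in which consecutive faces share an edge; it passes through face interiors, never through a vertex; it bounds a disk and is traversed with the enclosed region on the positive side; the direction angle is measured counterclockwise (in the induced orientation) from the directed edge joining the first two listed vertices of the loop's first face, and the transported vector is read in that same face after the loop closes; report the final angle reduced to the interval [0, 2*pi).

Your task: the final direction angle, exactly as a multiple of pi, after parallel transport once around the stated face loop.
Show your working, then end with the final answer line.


enclosed vertex P3: corner angles sum to (5/2)*pi, defect = 2*pi - (5/2)*pi = -pi/2
by Gauss-Bonnet the loop rotates the vector by the enclosed defect sum (positive orientation, mod 2*pi)
final angle = (5/4)*pi - pi/2 = (3/4)*pi (mod 2*pi)

Answer: final direction angle = (3/4)*pi


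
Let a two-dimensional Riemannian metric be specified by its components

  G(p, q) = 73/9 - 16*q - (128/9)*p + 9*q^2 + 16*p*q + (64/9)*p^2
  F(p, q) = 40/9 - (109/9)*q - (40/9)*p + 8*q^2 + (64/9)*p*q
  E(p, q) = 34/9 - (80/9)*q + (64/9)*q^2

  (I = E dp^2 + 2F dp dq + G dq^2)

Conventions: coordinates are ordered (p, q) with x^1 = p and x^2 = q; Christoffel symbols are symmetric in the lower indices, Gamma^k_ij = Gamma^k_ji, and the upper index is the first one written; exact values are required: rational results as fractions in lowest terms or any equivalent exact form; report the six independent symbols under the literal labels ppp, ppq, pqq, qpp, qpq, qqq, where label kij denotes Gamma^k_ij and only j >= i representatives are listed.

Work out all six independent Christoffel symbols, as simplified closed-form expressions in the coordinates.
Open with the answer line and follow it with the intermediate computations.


Answer: Gamma_ppp = 0, Gamma_ppq = (64*q - 40)/(64*p^2 + 144*p*q - 128*p + 145*q^2 - 224*q + 98), Gamma_pqq = (72*q - 45)/(64*p^2 + 144*p*q - 128*p + 145*q^2 - 224*q + 98), Gamma_qpp = 0, Gamma_qpq = (64*p + 72*q - 64)/(64*p^2 + 144*p*q - 128*p + 145*q^2 - 224*q + 98), Gamma_qqq = (72*p + 81*q - 72)/(64*p^2 + 144*p*q - 128*p + 145*q^2 - 224*q + 98)

E = 34/9 - (80/9)*q + (64/9)*q^2; F = 40/9 - (109/9)*q - (40/9)*p + 8*q^2 + (64/9)*p*q; G = 73/9 - 16*q - (128/9)*p + 9*q^2 + 16*p*q + (64/9)*p^2
Gamma^k_ij = (1/2) g^{kl} (d_i g_jl + d_j g_il - d_l g_ij), with g^inv = (1/(EG-F^2)) [[G, -F], [-F, E]]
first partials: E_p = 0, E_q = -80/9 + (128/9)*q, F_p = -40/9 + (64/9)*q, F_q = -109/9 + 16*q + (64/9)*p, G_p = -128/9 + 16*q + (128/9)*p, G_q = -16 + 18*q + 16*p
D = EG - F^2 = 98/9 - (224/9)*q - (128/9)*p + (145/9)*q^2 + 16*p*q + (64/9)*p^2
expanded: Gamma^p_pp = (G E_p - 2F F_p + F E_q)/(2D), Gamma^p_pq = (G E_q - F G_p)/(2D), Gamma^p_qq = (2G F_q - G G_p - F G_q)/(2D), Gamma^q_pp = (2E F_p - E E_q - F E_p)/(2D), Gamma^q_pq = (E G_p - F E_q)/(2D), Gamma^q_qq = (E G_q - 2F F_q + F G_p)/(2D); substitute and cancel common factors


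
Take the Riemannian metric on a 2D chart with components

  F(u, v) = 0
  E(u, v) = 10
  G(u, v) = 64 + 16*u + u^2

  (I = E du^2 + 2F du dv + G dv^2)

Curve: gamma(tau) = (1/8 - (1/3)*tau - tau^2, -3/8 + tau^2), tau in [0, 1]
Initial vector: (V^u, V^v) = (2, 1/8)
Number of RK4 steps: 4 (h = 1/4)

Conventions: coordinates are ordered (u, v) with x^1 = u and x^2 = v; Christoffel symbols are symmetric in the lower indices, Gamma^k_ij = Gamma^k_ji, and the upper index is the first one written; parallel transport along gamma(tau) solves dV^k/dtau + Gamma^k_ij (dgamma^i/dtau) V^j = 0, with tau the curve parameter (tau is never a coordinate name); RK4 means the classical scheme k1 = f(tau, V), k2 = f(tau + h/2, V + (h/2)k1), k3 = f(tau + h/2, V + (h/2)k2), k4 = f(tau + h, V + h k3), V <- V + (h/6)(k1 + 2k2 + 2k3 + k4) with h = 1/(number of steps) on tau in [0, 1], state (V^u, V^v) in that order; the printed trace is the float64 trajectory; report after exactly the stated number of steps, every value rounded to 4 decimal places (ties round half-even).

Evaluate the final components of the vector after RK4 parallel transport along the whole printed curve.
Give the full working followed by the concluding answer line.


gamma'(tau) = (-1/3 - 2*tau, 2*tau); f(tau, V)^k = -Gamma^k_ij(gamma(tau)) gamma'^i(tau) V^j; h = 1/4; intermediate values shown to 6 dp
curve data and Christoffel symbols at the stage parameters:
  tau = 0.000000: gamma = (0.125000, -0.375000), gamma' = (-0.333333, 0.000000); Gamma_uuu = 0.000000, Gamma_uuv = 0.000000, Gamma_uvv = -0.812500, Gamma_vuu = 0.000000, Gamma_vuv = 0.123077, Gamma_vvv = 0.000000
  tau = 0.125000: gamma = (0.067708, -0.359375), gamma' = (-0.583333, 0.250000); Gamma_uuu = 0.000000, Gamma_uuv = 0.000000, Gamma_uvv = -0.806771, Gamma_vuu = 0.000000, Gamma_vuv = 0.123951, Gamma_vvv = 0.000000
  tau = 0.250000: gamma = (-0.020833, -0.312500), gamma' = (-0.833333, 0.500000); Gamma_uuu = 0.000000, Gamma_uuv = 0.000000, Gamma_uvv = -0.797917, Gamma_vuu = 0.000000, Gamma_vuv = 0.125326, Gamma_vvv = 0.000000
  tau = 0.375000: gamma = (-0.140625, -0.234375), gamma' = (-1.083333, 0.750000); Gamma_uuu = 0.000000, Gamma_uuv = 0.000000, Gamma_uvv = -0.785938, Gamma_vuu = 0.000000, Gamma_vuv = 0.127237, Gamma_vvv = 0.000000
  tau = 0.500000: gamma = (-0.291667, -0.125000), gamma' = (-1.333333, 1.000000); Gamma_uuu = 0.000000, Gamma_uuv = 0.000000, Gamma_uvv = -0.770833, Gamma_vuu = 0.000000, Gamma_vuv = 0.129730, Gamma_vvv = 0.000000
  tau = 0.625000: gamma = (-0.473958, 0.015625), gamma' = (-1.583333, 1.250000); Gamma_uuu = 0.000000, Gamma_uuv = 0.000000, Gamma_uvv = -0.752604, Gamma_vuu = 0.000000, Gamma_vuv = 0.132872, Gamma_vvv = 0.000000
  tau = 0.750000: gamma = (-0.687500, 0.187500), gamma' = (-1.833333, 1.500000); Gamma_uuu = 0.000000, Gamma_uuv = 0.000000, Gamma_uvv = -0.731250, Gamma_vuu = 0.000000, Gamma_vuv = 0.136752, Gamma_vvv = 0.000000
  tau = 0.875000: gamma = (-0.932292, 0.390625), gamma' = (-2.083333, 1.750000); Gamma_uuu = 0.000000, Gamma_uuv = 0.000000, Gamma_uvv = -0.706771, Gamma_vuu = 0.000000, Gamma_vuv = 0.141489, Gamma_vvv = 0.000000
  tau = 1.000000: gamma = (-1.208333, 0.625000), gamma' = (-2.333333, 2.000000); Gamma_uuu = 0.000000, Gamma_uuv = 0.000000, Gamma_uvv = -0.679167, Gamma_vuu = 0.000000, Gamma_vuv = 0.147239, Gamma_vvv = 0.000000
step 0: V^u = 2.0000, V^v = 0.1250
step 1: k1 = (0.000000, 0.005128), k2 = (0.025341, -0.052891), k3 = (0.023878, -0.053514), k4 = (0.044532, -0.114043); V <- V + (h/6)(k1 + 2k2 + 2k3 + k4): V^u = 2.0060, V^v = 0.1116
step 2: k1 = (0.044522, -0.114045), k2 = (0.057377, -0.178537), k3 = (0.052625, -0.179802), k4 = (0.051372, -0.250411); V <- V + (h/6)(k1 + 2k2 + 2k3 + k4): V^u = 2.0191, V^v = 0.0665
step 3: k1 = (0.051297, -0.250429), k2 = (0.033156, -0.329006), k3 = (0.023916, -0.330696), k4 = (-0.017689, -0.419448); V <- V + (h/6)(k1 + 2k2 + 2k3 + k4): V^u = 2.0253, V^v = -0.0163
step 4: k1 = (-0.017922, -0.419538), k2 = (-0.085072, -0.521188), k3 = (-0.100788, -0.522855), k4 = (-0.199747, -0.639502); V <- V + (h/6)(k1 + 2k2 + 2k3 + k4): V^u = 2.0007, V^v = -0.1475

Answer: V^u = 2.0007, V^v = -0.1475


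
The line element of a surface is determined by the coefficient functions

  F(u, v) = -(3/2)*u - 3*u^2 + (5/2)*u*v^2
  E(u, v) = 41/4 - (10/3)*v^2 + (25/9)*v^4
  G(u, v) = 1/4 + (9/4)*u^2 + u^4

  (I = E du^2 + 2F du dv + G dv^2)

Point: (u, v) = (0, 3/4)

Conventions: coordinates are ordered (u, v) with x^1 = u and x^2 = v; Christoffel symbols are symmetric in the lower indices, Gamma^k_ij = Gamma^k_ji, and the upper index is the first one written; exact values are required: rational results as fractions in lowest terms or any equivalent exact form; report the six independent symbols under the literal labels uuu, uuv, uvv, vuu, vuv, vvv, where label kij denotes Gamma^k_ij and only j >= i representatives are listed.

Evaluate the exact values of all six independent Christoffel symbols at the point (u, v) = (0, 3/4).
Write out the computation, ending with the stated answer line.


E = 2369/256, F = 0, G = 1/4 at the point
E_u = 0, E_v = -5/16, F_u = -3/32, F_v = 0, G_u = 0, G_v = 0
EG - F^2 = 2369/1024;  g^inv = (1024/2369) * [[1/4, 0], [0, 2369/256]]
first-kind symbols [ij,l] = (1/2)(d_i g_jl + d_j g_il - d_l g_ij): [uu,u] = E_u/2 = 0, [uu,v] = F_u - E_v/2 = 1/16, [uv,u] = E_v/2 = -5/32, [uv,v] = G_u/2 = 0, [vv,u] = F_v - G_u/2 = 0, [vv,v] = G_v/2 = 0
Gamma^u_ij = (G*[ij,u] - F*[ij,v])/(EG - F^2), Gamma^v_ij = (E*[ij,v] - F*[ij,u])/(EG - F^2)

Answer: Gamma_uuu = 0, Gamma_uuv = -40/2369, Gamma_uvv = 0, Gamma_vuu = 1/4, Gamma_vuv = 0, Gamma_vvv = 0
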